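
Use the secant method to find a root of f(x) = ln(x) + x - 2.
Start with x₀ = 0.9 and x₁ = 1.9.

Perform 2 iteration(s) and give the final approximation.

f(x) = ln(x) + x - 2
x₀ = 0.9, x₁ = 1.9

Secant formula: x_{n+1} = x_n - f(x_n)(x_n - x_{n-1})/(f(x_n) - f(x_{n-1}))

Iteration 1:
  f(0.900000) = -1.205361
  f(1.900000) = 0.541854
  x_2 = 1.900000 - 0.541854×(1.900000 - 0.900000)/(0.541854 - (-1.205361))
       = 1.589876
Iteration 2:
  f(1.900000) = 0.541854
  f(1.589876) = 0.053531
  x_3 = 1.589876 - 0.053531×(1.589876 - 1.900000)/(0.053531 - 0.541854)
       = 1.555879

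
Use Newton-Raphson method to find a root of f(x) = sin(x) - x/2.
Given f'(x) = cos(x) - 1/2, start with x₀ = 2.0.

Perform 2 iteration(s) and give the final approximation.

f(x) = sin(x) - x/2
f'(x) = cos(x) - 1/2
x₀ = 2.0

Newton-Raphson formula: x_{n+1} = x_n - f(x_n)/f'(x_n)

Iteration 1:
  f(2.000000) = -0.090703
  f'(2.000000) = -0.916147
  x_1 = 2.000000 - (-0.090703)/(-0.916147) = 1.900996
Iteration 2:
  f(1.900996) = -0.004520
  f'(1.900996) = -0.824232
  x_2 = 1.900996 - (-0.004520)/(-0.824232) = 1.895512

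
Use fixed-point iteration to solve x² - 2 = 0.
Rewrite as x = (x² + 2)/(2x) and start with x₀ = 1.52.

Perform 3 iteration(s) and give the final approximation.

Equation: x² - 2 = 0
Fixed-point form: x = (x² + 2)/(2x)
x₀ = 1.52

x_1 = g(1.520000) = 1.417895
x_2 = g(1.417895) = 1.414218
x_3 = g(1.414218) = 1.414214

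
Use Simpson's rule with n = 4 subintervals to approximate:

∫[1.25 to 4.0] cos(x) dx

f(x) = cos(x)
a = 1.25, b = 4.0, n = 4
h = (b - a)/n = 0.687500

Simpson's rule: (h/3)[f(x₀) + 4f(x₁) + 2f(x₂) + ... + f(xₙ)]

x_0 = 1.2500, f(x_0) = 0.315322, coefficient = 1
x_1 = 1.9375, f(x_1) = -0.358540, coefficient = 4
x_2 = 2.6250, f(x_2) = -0.869507, coefficient = 2
x_3 = 3.3125, f(x_3) = -0.985431, coefficient = 4
x_4 = 4.0000, f(x_4) = -0.653644, coefficient = 1

I ≈ (0.687500/3) × -7.453220 = -1.708030
Exact value: -1.705787
Error: 0.002242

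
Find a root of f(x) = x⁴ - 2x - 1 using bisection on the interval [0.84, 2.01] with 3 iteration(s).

f(x) = x⁴ - 2x - 1
Initial interval: [0.84, 2.01]

Iteration 1:
  c_1 = (0.840000 + 2.010000)/2 = 1.425000
  f(c_1) = f(1.425000) = 0.273438
  f(a) × f(c) < 0, new interval: [0.840000, 1.425000]
Iteration 2:
  c_2 = (0.840000 + 1.425000)/2 = 1.132500
  f(c_2) = f(1.132500) = -1.620049
  f(a) × f(c) ≥ 0, new interval: [1.132500, 1.425000]
Iteration 3:
  c_3 = (1.132500 + 1.425000)/2 = 1.278750
  f(c_3) = f(1.278750) = -0.883616
  f(a) × f(c) ≥ 0, new interval: [1.278750, 1.425000]

After 3 iteration(s), the approximation is c_3 = 1.278750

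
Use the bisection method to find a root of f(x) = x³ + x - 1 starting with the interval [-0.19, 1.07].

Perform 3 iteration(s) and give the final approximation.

f(x) = x³ + x - 1
Initial interval: [-0.19, 1.07]

Iteration 1:
  c_1 = (-0.190000 + 1.070000)/2 = 0.440000
  f(c_1) = f(0.440000) = -0.474816
  f(a) × f(c) ≥ 0, new interval: [0.440000, 1.070000]
Iteration 2:
  c_2 = (0.440000 + 1.070000)/2 = 0.755000
  f(c_2) = f(0.755000) = 0.185369
  f(a) × f(c) < 0, new interval: [0.440000, 0.755000]
Iteration 3:
  c_3 = (0.440000 + 0.755000)/2 = 0.597500
  f(c_3) = f(0.597500) = -0.189189
  f(a) × f(c) ≥ 0, new interval: [0.597500, 0.755000]

After 3 iteration(s), the approximation is c_3 = 0.597500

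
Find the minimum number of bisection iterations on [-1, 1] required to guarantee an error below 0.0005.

We need (b-a)/2^n ≤ 0.0005
(1 - (-1))/2^n ≤ 0.0005
2/2^n ≤ 0.0005
2^n ≥ 4000
n ≥ log₂(4000) = 11.97
n ≥ 12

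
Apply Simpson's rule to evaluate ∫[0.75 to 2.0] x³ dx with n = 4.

f(x) = x³
a = 0.75, b = 2.0, n = 4
h = (b - a)/n = 0.312500

Simpson's rule: (h/3)[f(x₀) + 4f(x₁) + 2f(x₂) + ... + f(xₙ)]

x_0 = 0.7500, f(x_0) = 0.421875, coefficient = 1
x_1 = 1.0625, f(x_1) = 1.199463, coefficient = 4
x_2 = 1.3750, f(x_2) = 2.599609, coefficient = 2
x_3 = 1.6875, f(x_3) = 4.805420, coefficient = 4
x_4 = 2.0000, f(x_4) = 8.000000, coefficient = 1

I ≈ (0.312500/3) × 37.640625 = 3.920898
Exact value: 3.920898
Error: 0.000000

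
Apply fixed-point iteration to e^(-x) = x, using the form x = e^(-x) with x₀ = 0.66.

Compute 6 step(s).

Equation: e^(-x) = x
Fixed-point form: x = e^(-x)
x₀ = 0.66

x_1 = g(0.660000) = 0.516851
x_2 = g(0.516851) = 0.596395
x_3 = g(0.596395) = 0.550793
x_4 = g(0.550793) = 0.576492
x_5 = g(0.576492) = 0.561866
x_6 = g(0.561866) = 0.570144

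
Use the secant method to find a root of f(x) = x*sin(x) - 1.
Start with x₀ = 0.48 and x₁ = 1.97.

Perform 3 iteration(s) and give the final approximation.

f(x) = x*sin(x) - 1
x₀ = 0.48, x₁ = 1.97

Secant formula: x_{n+1} = x_n - f(x_n)(x_n - x_{n-1})/(f(x_n) - f(x_{n-1}))

Iteration 1:
  f(0.480000) = -0.778346
  f(1.970000) = 0.815100
  x_2 = 1.970000 - 0.815100×(1.970000 - 0.480000)/(0.815100 - (-0.778346))
       = 1.207816
Iteration 2:
  f(1.970000) = 0.815100
  f(1.207816) = 0.129118
  x_3 = 1.207816 - 0.129118×(1.207816 - 1.970000)/(0.129118 - 0.815100)
       = 1.064355
Iteration 3:
  f(1.207816) = 0.129118
  f(1.064355) = -0.069247
  x_4 = 1.064355 - (-0.069247)×(1.064355 - 1.207816)/(-0.069247 - 0.129118)
       = 1.114436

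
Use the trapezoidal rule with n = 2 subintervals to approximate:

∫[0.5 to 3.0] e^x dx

f(x) = e^x
a = 0.5, b = 3.0, n = 2
h = (b - a)/n = 1.250000

Trapezoidal rule: (h/2)[f(x₀) + 2f(x₁) + 2f(x₂) + ... + f(xₙ)]

x_0 = 0.5000, f(x_0) = 1.648721, coefficient = 1
x_1 = 1.7500, f(x_1) = 5.754603, coefficient = 2
x_2 = 3.0000, f(x_2) = 20.085537, coefficient = 1

I ≈ (1.250000/2) × 33.243464 = 20.777165
Exact value: 18.436816
Error: 2.340349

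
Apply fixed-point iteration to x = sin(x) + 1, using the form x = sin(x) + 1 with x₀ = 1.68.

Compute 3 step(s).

Equation: x = sin(x) + 1
Fixed-point form: x = sin(x) + 1
x₀ = 1.68

x_1 = g(1.680000) = 1.994043
x_2 = g(1.994043) = 1.911760
x_3 = g(1.911760) = 1.942433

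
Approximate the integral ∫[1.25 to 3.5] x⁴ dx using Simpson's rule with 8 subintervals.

f(x) = x⁴
a = 1.25, b = 3.5, n = 8
h = (b - a)/n = 0.281250

Simpson's rule: (h/3)[f(x₀) + 4f(x₁) + 2f(x₂) + ... + f(xₙ)]

x_0 = 1.2500, f(x_0) = 2.441406, coefficient = 1
x_1 = 1.5312, f(x_1) = 5.497743, coefficient = 4
x_2 = 1.8125, f(x_2) = 10.792252, coefficient = 2
x_3 = 2.0938, f(x_3) = 19.217607, coefficient = 4
x_4 = 2.3750, f(x_4) = 31.816650, coefficient = 2
x_5 = 2.6562, f(x_5) = 49.782395, coefficient = 4
x_6 = 2.9375, f(x_6) = 74.458023, coefficient = 2
x_7 = 3.2188, f(x_7) = 107.336884, coefficient = 4
x_8 = 3.5000, f(x_8) = 150.062500, coefficient = 1

I ≈ (0.281250/3) × 1113.976273 = 104.435276
Exact value: 104.433398
Error: 0.001877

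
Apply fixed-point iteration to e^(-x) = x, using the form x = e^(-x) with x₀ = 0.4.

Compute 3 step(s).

Equation: e^(-x) = x
Fixed-point form: x = e^(-x)
x₀ = 0.4

x_1 = g(0.400000) = 0.670320
x_2 = g(0.670320) = 0.511545
x_3 = g(0.511545) = 0.599569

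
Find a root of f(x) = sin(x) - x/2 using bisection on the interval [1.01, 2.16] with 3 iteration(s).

f(x) = sin(x) - x/2
Initial interval: [1.01, 2.16]

Iteration 1:
  c_1 = (1.010000 + 2.160000)/2 = 1.585000
  f(c_1) = f(1.585000) = 0.207399
  f(a) × f(c) ≥ 0, new interval: [1.585000, 2.160000]
Iteration 2:
  c_2 = (1.585000 + 2.160000)/2 = 1.872500
  f(c_2) = f(1.872500) = 0.018582
  f(a) × f(c) ≥ 0, new interval: [1.872500, 2.160000]
Iteration 3:
  c_3 = (1.872500 + 2.160000)/2 = 2.016250
  f(c_3) = f(2.016250) = -0.105710
  f(a) × f(c) < 0, new interval: [1.872500, 2.016250]

After 3 iteration(s), the approximation is c_3 = 2.016250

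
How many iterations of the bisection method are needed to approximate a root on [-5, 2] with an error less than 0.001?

We need (b-a)/2^n ≤ 0.001
(2 - (-5))/2^n ≤ 0.001
7/2^n ≤ 0.001
2^n ≥ 7000
n ≥ log₂(7000) = 12.77
n ≥ 13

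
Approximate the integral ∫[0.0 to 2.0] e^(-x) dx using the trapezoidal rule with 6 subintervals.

f(x) = e^(-x)
a = 0.0, b = 2.0, n = 6
h = (b - a)/n = 0.333333

Trapezoidal rule: (h/2)[f(x₀) + 2f(x₁) + 2f(x₂) + ... + f(xₙ)]

x_0 = 0.0000, f(x_0) = 1.000000, coefficient = 1
x_1 = 0.3333, f(x_1) = 0.716531, coefficient = 2
x_2 = 0.6667, f(x_2) = 0.513417, coefficient = 2
x_3 = 1.0000, f(x_3) = 0.367879, coefficient = 2
x_4 = 1.3333, f(x_4) = 0.263597, coefficient = 2
x_5 = 1.6667, f(x_5) = 0.188876, coefficient = 2
x_6 = 2.0000, f(x_6) = 0.135335, coefficient = 1

I ≈ (0.333333/2) × 5.235937 = 0.872656
Exact value: 0.864665
Error: 0.007991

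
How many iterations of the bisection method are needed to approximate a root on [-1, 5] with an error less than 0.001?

We need (b-a)/2^n ≤ 0.001
(5 - (-1))/2^n ≤ 0.001
6/2^n ≤ 0.001
2^n ≥ 6000
n ≥ log₂(6000) = 12.55
n ≥ 13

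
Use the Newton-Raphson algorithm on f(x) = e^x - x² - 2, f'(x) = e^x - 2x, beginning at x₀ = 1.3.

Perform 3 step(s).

f(x) = e^x - x² - 2
f'(x) = e^x - 2x
x₀ = 1.3

Newton-Raphson formula: x_{n+1} = x_n - f(x_n)/f'(x_n)

Iteration 1:
  f(1.300000) = -0.020703
  f'(1.300000) = 1.069297
  x_1 = 1.300000 - (-0.020703)/1.069297 = 1.319362
Iteration 2:
  f(1.319362) = 0.000317
  f'(1.319362) = 1.102309
  x_2 = 1.319362 - 0.000317/1.102309 = 1.319074
Iteration 3:
  f(1.319074) = 0.000000
  f'(1.319074) = 1.101808
  x_3 = 1.319074 - 0.000000/1.101808 = 1.319074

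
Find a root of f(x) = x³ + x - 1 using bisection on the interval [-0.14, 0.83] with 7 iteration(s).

f(x) = x³ + x - 1
Initial interval: [-0.14, 0.83]

Iteration 1:
  c_1 = (-0.140000 + 0.830000)/2 = 0.345000
  f(c_1) = f(0.345000) = -0.613936
  f(a) × f(c) ≥ 0, new interval: [0.345000, 0.830000]
Iteration 2:
  c_2 = (0.345000 + 0.830000)/2 = 0.587500
  f(c_2) = f(0.587500) = -0.209721
  f(a) × f(c) ≥ 0, new interval: [0.587500, 0.830000]
Iteration 3:
  c_3 = (0.587500 + 0.830000)/2 = 0.708750
  f(c_3) = f(0.708750) = 0.064774
  f(a) × f(c) < 0, new interval: [0.587500, 0.708750]
Iteration 4:
  c_4 = (0.587500 + 0.708750)/2 = 0.648125
  f(c_4) = f(0.648125) = -0.079620
  f(a) × f(c) ≥ 0, new interval: [0.648125, 0.708750]
Iteration 5:
  c_5 = (0.648125 + 0.708750)/2 = 0.678438
  f(c_5) = f(0.678438) = -0.009293
  f(a) × f(c) ≥ 0, new interval: [0.678438, 0.708750]
Iteration 6:
  c_6 = (0.678438 + 0.708750)/2 = 0.693594
  f(c_6) = f(0.693594) = 0.027262
  f(a) × f(c) < 0, new interval: [0.678438, 0.693594]
Iteration 7:
  c_7 = (0.678438 + 0.693594)/2 = 0.686016
  f(c_7) = f(0.686016) = 0.008867
  f(a) × f(c) < 0, new interval: [0.678438, 0.686016]

After 7 iteration(s), the approximation is c_7 = 0.686016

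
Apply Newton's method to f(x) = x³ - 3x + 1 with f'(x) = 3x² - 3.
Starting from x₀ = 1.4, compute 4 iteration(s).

f(x) = x³ - 3x + 1
f'(x) = 3x² - 3
x₀ = 1.4

Newton-Raphson formula: x_{n+1} = x_n - f(x_n)/f'(x_n)

Iteration 1:
  f(1.400000) = -0.456000
  f'(1.400000) = 2.880000
  x_1 = 1.400000 - (-0.456000)/2.880000 = 1.558333
Iteration 2:
  f(1.558333) = 0.109261
  f'(1.558333) = 4.285208
  x_2 = 1.558333 - 0.109261/4.285208 = 1.532836
Iteration 3:
  f(1.532836) = 0.003023
  f'(1.532836) = 4.048759
  x_3 = 1.532836 - 0.003023/4.048759 = 1.532090
Iteration 4:
  f(1.532090) = 0.000003
  f'(1.532090) = 4.041895
  x_4 = 1.532090 - 0.000003/4.041895 = 1.532089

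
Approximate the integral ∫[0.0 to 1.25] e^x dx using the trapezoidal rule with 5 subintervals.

f(x) = e^x
a = 0.0, b = 1.25, n = 5
h = (b - a)/n = 0.250000

Trapezoidal rule: (h/2)[f(x₀) + 2f(x₁) + 2f(x₂) + ... + f(xₙ)]

x_0 = 0.0000, f(x_0) = 1.000000, coefficient = 1
x_1 = 0.2500, f(x_1) = 1.284025, coefficient = 2
x_2 = 0.5000, f(x_2) = 1.648721, coefficient = 2
x_3 = 0.7500, f(x_3) = 2.117000, coefficient = 2
x_4 = 1.0000, f(x_4) = 2.718282, coefficient = 2
x_5 = 1.2500, f(x_5) = 3.490343, coefficient = 1

I ≈ (0.250000/2) × 20.026400 = 2.503300
Exact value: 2.490343
Error: 0.012957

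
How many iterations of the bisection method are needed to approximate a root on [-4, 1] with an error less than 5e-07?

We need (b-a)/2^n ≤ 5e-07
(1 - (-4))/2^n ≤ 5e-07
5/2^n ≤ 5e-07
2^n ≥ 10000000
n ≥ log₂(10000000) = 23.25
n ≥ 24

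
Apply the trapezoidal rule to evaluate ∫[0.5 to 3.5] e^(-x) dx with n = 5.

f(x) = e^(-x)
a = 0.5, b = 3.5, n = 5
h = (b - a)/n = 0.600000

Trapezoidal rule: (h/2)[f(x₀) + 2f(x₁) + 2f(x₂) + ... + f(xₙ)]

x_0 = 0.5000, f(x_0) = 0.606531, coefficient = 1
x_1 = 1.1000, f(x_1) = 0.332871, coefficient = 2
x_2 = 1.7000, f(x_2) = 0.182684, coefficient = 2
x_3 = 2.3000, f(x_3) = 0.100259, coefficient = 2
x_4 = 2.9000, f(x_4) = 0.055023, coefficient = 2
x_5 = 3.5000, f(x_5) = 0.030197, coefficient = 1

I ≈ (0.600000/2) × 1.978401 = 0.593520
Exact value: 0.576333
Error: 0.017187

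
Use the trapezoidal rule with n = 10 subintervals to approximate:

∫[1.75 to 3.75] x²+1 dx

f(x) = x²+1
a = 1.75, b = 3.75, n = 10
h = (b - a)/n = 0.200000

Trapezoidal rule: (h/2)[f(x₀) + 2f(x₁) + 2f(x₂) + ... + f(xₙ)]

x_0 = 1.7500, f(x_0) = 4.062500, coefficient = 1
x_1 = 1.9500, f(x_1) = 4.802500, coefficient = 2
x_2 = 2.1500, f(x_2) = 5.622500, coefficient = 2
x_3 = 2.3500, f(x_3) = 6.522500, coefficient = 2
x_4 = 2.5500, f(x_4) = 7.502500, coefficient = 2
x_5 = 2.7500, f(x_5) = 8.562500, coefficient = 2
x_6 = 2.9500, f(x_6) = 9.702500, coefficient = 2
x_7 = 3.1500, f(x_7) = 10.922500, coefficient = 2
x_8 = 3.3500, f(x_8) = 12.222500, coefficient = 2
x_9 = 3.5500, f(x_9) = 13.602500, coefficient = 2
x_10 = 3.7500, f(x_10) = 15.062500, coefficient = 1

I ≈ (0.200000/2) × 178.050000 = 17.805000
Exact value: 17.791667
Error: 0.013333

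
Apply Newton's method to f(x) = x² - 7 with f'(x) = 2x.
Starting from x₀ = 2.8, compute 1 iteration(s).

f(x) = x² - 7
f'(x) = 2x
x₀ = 2.8

Newton-Raphson formula: x_{n+1} = x_n - f(x_n)/f'(x_n)

Iteration 1:
  f(2.800000) = 0.840000
  f'(2.800000) = 5.600000
  x_1 = 2.800000 - 0.840000/5.600000 = 2.650000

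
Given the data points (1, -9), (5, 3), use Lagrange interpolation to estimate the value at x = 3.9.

Lagrange interpolation formula:
P(x) = Σ yᵢ × Lᵢ(x)
where Lᵢ(x) = Π_{j≠i} (x - xⱼ)/(xᵢ - xⱼ)

L_0(3.9) = (3.9 - 5)/(1 - 5) = 0.275000
L_1(3.9) = (3.9 - 1)/(5 - 1) = 0.725000

P(3.9) = (-9)×L_0(3.9) + 3×L_1(3.9)
P(3.9) = -0.300000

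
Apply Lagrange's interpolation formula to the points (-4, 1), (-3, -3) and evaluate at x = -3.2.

Lagrange interpolation formula:
P(x) = Σ yᵢ × Lᵢ(x)
where Lᵢ(x) = Π_{j≠i} (x - xⱼ)/(xᵢ - xⱼ)

L_0(-3.2) = (-3.2 - (-3))/(-4 - (-3)) = 0.200000
L_1(-3.2) = (-3.2 - (-4))/(-3 - (-4)) = 0.800000

P(-3.2) = 1×L_0(-3.2) + (-3)×L_1(-3.2)
P(-3.2) = -2.200000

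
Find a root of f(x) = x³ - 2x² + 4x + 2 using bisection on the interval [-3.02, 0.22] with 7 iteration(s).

f(x) = x³ - 2x² + 4x + 2
Initial interval: [-3.02, 0.22]

Iteration 1:
  c_1 = (-3.020000 + 0.220000)/2 = -1.400000
  f(c_1) = f(-1.400000) = -10.264000
  f(a) × f(c) ≥ 0, new interval: [-1.400000, 0.220000]
Iteration 2:
  c_2 = (-1.400000 + 0.220000)/2 = -0.590000
  f(c_2) = f(-0.590000) = -1.261579
  f(a) × f(c) ≥ 0, new interval: [-0.590000, 0.220000]
Iteration 3:
  c_3 = (-0.590000 + 0.220000)/2 = -0.185000
  f(c_3) = f(-0.185000) = 1.185218
  f(a) × f(c) < 0, new interval: [-0.590000, -0.185000]
Iteration 4:
  c_4 = (-0.590000 + (-0.185000))/2 = -0.387500
  f(c_4) = f(-0.387500) = 0.091502
  f(a) × f(c) < 0, new interval: [-0.590000, -0.387500]
Iteration 5:
  c_5 = (-0.590000 + (-0.387500))/2 = -0.488750
  f(c_5) = f(-0.488750) = -0.549504
  f(a) × f(c) ≥ 0, new interval: [-0.488750, -0.387500]
Iteration 6:
  c_6 = (-0.488750 + (-0.387500))/2 = -0.438125
  f(c_6) = f(-0.438125) = -0.220507
  f(a) × f(c) ≥ 0, new interval: [-0.438125, -0.387500]
Iteration 7:
  c_7 = (-0.438125 + (-0.387500))/2 = -0.412812
  f(c_7) = f(-0.412812) = -0.062427
  f(a) × f(c) ≥ 0, new interval: [-0.412812, -0.387500]

After 7 iteration(s), the approximation is c_7 = -0.412812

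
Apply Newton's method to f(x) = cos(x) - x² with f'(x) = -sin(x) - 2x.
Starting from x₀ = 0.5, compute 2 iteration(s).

f(x) = cos(x) - x²
f'(x) = -sin(x) - 2x
x₀ = 0.5

Newton-Raphson formula: x_{n+1} = x_n - f(x_n)/f'(x_n)

Iteration 1:
  f(0.500000) = 0.627583
  f'(0.500000) = -1.479426
  x_1 = 0.500000 - 0.627583/(-1.479426) = 0.924207
Iteration 2:
  f(0.924207) = -0.251691
  f'(0.924207) = -2.646557
  x_2 = 0.924207 - (-0.251691)/(-2.646557) = 0.829106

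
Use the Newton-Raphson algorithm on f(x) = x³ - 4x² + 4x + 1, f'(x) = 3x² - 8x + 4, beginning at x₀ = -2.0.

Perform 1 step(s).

f(x) = x³ - 4x² + 4x + 1
f'(x) = 3x² - 8x + 4
x₀ = -2.0

Newton-Raphson formula: x_{n+1} = x_n - f(x_n)/f'(x_n)

Iteration 1:
  f(-2.000000) = -31.000000
  f'(-2.000000) = 32.000000
  x_1 = -2.000000 - (-31.000000)/32.000000 = -1.031250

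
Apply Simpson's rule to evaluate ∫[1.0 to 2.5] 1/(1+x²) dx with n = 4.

f(x) = 1/(1+x²)
a = 1.0, b = 2.5, n = 4
h = (b - a)/n = 0.375000

Simpson's rule: (h/3)[f(x₀) + 4f(x₁) + 2f(x₂) + ... + f(xₙ)]

x_0 = 1.0000, f(x_0) = 0.500000, coefficient = 1
x_1 = 1.3750, f(x_1) = 0.345946, coefficient = 4
x_2 = 1.7500, f(x_2) = 0.246154, coefficient = 2
x_3 = 2.1250, f(x_3) = 0.181303, coefficient = 4
x_4 = 2.5000, f(x_4) = 0.137931, coefficient = 1

I ≈ (0.375000/3) × 3.239235 = 0.404904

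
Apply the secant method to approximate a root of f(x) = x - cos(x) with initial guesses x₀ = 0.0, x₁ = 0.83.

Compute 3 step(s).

f(x) = x - cos(x)
x₀ = 0.0, x₁ = 0.83

Secant formula: x_{n+1} = x_n - f(x_n)(x_n - x_{n-1})/(f(x_n) - f(x_{n-1}))

Iteration 1:
  f(0.000000) = -1.000000
  f(0.830000) = 0.155124
  x_2 = 0.830000 - 0.155124×(0.830000 - 0.000000)/(0.155124 - (-1.000000))
       = 0.718537
Iteration 2:
  f(0.830000) = 0.155124
  f(0.718537) = -0.034232
  x_3 = 0.718537 - (-0.034232)×(0.718537 - 0.830000)/(-0.034232 - 0.155124)
       = 0.738688
Iteration 3:
  f(0.718537) = -0.034232
  f(0.738688) = -0.000665
  x_4 = 0.738688 - (-0.000665)×(0.738688 - 0.718537)/(-0.000665 - (-0.034232))
       = 0.739087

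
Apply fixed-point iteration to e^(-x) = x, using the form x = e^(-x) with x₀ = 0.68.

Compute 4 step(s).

Equation: e^(-x) = x
Fixed-point form: x = e^(-x)
x₀ = 0.68

x_1 = g(0.680000) = 0.506617
x_2 = g(0.506617) = 0.602531
x_3 = g(0.602531) = 0.547425
x_4 = g(0.547425) = 0.578438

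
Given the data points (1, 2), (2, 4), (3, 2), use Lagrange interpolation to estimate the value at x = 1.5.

Lagrange interpolation formula:
P(x) = Σ yᵢ × Lᵢ(x)
where Lᵢ(x) = Π_{j≠i} (x - xⱼ)/(xᵢ - xⱼ)

L_0(1.5) = (1.5 - 2)/(1 - 2) × (1.5 - 3)/(1 - 3) = 0.375000
L_1(1.5) = (1.5 - 1)/(2 - 1) × (1.5 - 3)/(2 - 3) = 0.750000
L_2(1.5) = (1.5 - 1)/(3 - 1) × (1.5 - 2)/(3 - 2) = -0.125000

P(1.5) = 2×L_0(1.5) + 4×L_1(1.5) + 2×L_2(1.5)
P(1.5) = 3.500000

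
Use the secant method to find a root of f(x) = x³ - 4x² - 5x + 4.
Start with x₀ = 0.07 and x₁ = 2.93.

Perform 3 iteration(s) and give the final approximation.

f(x) = x³ - 4x² - 5x + 4
x₀ = 0.07, x₁ = 2.93

Secant formula: x_{n+1} = x_n - f(x_n)(x_n - x_{n-1})/(f(x_n) - f(x_{n-1}))

Iteration 1:
  f(0.070000) = 3.630743
  f(2.930000) = -19.835843
  x_2 = 2.930000 - (-19.835843)×(2.930000 - 0.070000)/(-19.835843 - 3.630743)
       = 0.512498
Iteration 2:
  f(2.930000) = -19.835843
  f(0.512498) = 0.521500
  x_3 = 0.512498 - 0.521500×(0.512498 - 2.930000)/(0.521500 - (-19.835843))
       = 0.574428
Iteration 3:
  f(0.512498) = 0.521500
  f(0.574428) = -0.002469
  x_4 = 0.574428 - (-0.002469)×(0.574428 - 0.512498)/(-0.002469 - 0.521500)
       = 0.574136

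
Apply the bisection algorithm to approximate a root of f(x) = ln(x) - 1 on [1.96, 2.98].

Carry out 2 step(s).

f(x) = ln(x) - 1
Initial interval: [1.96, 2.98]

Iteration 1:
  c_1 = (1.960000 + 2.980000)/2 = 2.470000
  f(c_1) = f(2.470000) = -0.095782
  f(a) × f(c) ≥ 0, new interval: [2.470000, 2.980000]
Iteration 2:
  c_2 = (2.470000 + 2.980000)/2 = 2.725000
  f(c_2) = f(2.725000) = 0.002468
  f(a) × f(c) < 0, new interval: [2.470000, 2.725000]

After 2 iteration(s), the approximation is c_2 = 2.725000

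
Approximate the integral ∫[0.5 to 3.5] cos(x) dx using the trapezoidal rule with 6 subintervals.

f(x) = cos(x)
a = 0.5, b = 3.5, n = 6
h = (b - a)/n = 0.500000

Trapezoidal rule: (h/2)[f(x₀) + 2f(x₁) + 2f(x₂) + ... + f(xₙ)]

x_0 = 0.5000, f(x_0) = 0.877583, coefficient = 1
x_1 = 1.0000, f(x_1) = 0.540302, coefficient = 2
x_2 = 1.5000, f(x_2) = 0.070737, coefficient = 2
x_3 = 2.0000, f(x_3) = -0.416147, coefficient = 2
x_4 = 2.5000, f(x_4) = -0.801144, coefficient = 2
x_5 = 3.0000, f(x_5) = -0.989992, coefficient = 2
x_6 = 3.5000, f(x_6) = -0.936457, coefficient = 1

I ≈ (0.500000/2) × -3.251361 = -0.812840
Exact value: -0.830209
Error: 0.017369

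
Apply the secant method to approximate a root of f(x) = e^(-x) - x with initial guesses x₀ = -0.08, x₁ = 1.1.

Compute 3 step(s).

f(x) = e^(-x) - x
x₀ = -0.08, x₁ = 1.1

Secant formula: x_{n+1} = x_n - f(x_n)(x_n - x_{n-1})/(f(x_n) - f(x_{n-1}))

Iteration 1:
  f(-0.080000) = 1.163287
  f(1.100000) = -0.767129
  x_2 = 1.100000 - (-0.767129)×(1.100000 - (-0.080000))/(-0.767129 - 1.163287)
       = 0.631079
Iteration 2:
  f(1.100000) = -0.767129
  f(0.631079) = -0.099062
  x_3 = 0.631079 - (-0.099062)×(0.631079 - 1.100000)/(-0.099062 - (-0.767129))
       = 0.561547
Iteration 3:
  f(0.631079) = -0.099062
  f(0.561547) = 0.008779
  x_4 = 0.561547 - 0.008779×(0.561547 - 0.631079)/(0.008779 - (-0.099062))
       = 0.567207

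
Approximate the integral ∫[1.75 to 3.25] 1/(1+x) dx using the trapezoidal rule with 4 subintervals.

f(x) = 1/(1+x)
a = 1.75, b = 3.25, n = 4
h = (b - a)/n = 0.375000

Trapezoidal rule: (h/2)[f(x₀) + 2f(x₁) + 2f(x₂) + ... + f(xₙ)]

x_0 = 1.7500, f(x_0) = 0.363636, coefficient = 1
x_1 = 2.1250, f(x_1) = 0.320000, coefficient = 2
x_2 = 2.5000, f(x_2) = 0.285714, coefficient = 2
x_3 = 2.8750, f(x_3) = 0.258065, coefficient = 2
x_4 = 3.2500, f(x_4) = 0.235294, coefficient = 1

I ≈ (0.375000/2) × 2.326488 = 0.436217
Exact value: 0.435318
Error: 0.000898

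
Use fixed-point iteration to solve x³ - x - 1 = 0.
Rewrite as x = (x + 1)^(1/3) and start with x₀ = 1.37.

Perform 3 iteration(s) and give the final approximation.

Equation: x³ - x - 1 = 0
Fixed-point form: x = (x + 1)^(1/3)
x₀ = 1.37

x_1 = g(1.370000) = 1.333264
x_2 = g(1.333264) = 1.326339
x_3 = g(1.326339) = 1.325026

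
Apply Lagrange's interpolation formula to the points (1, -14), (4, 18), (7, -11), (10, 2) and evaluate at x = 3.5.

Lagrange interpolation formula:
P(x) = Σ yᵢ × Lᵢ(x)
where Lᵢ(x) = Π_{j≠i} (x - xⱼ)/(xᵢ - xⱼ)

L_0(3.5) = (3.5 - 4)/(1 - 4) × (3.5 - 7)/(1 - 7) × (3.5 - 10)/(1 - 10) = 0.070216
L_1(3.5) = (3.5 - 1)/(4 - 1) × (3.5 - 7)/(4 - 7) × (3.5 - 10)/(4 - 10) = 1.053241
L_2(3.5) = (3.5 - 1)/(7 - 1) × (3.5 - 4)/(7 - 4) × (3.5 - 10)/(7 - 10) = -0.150463
L_3(3.5) = (3.5 - 1)/(10 - 1) × (3.5 - 4)/(10 - 4) × (3.5 - 7)/(10 - 7) = 0.027006

P(3.5) = (-14)×L_0(3.5) + 18×L_1(3.5) + (-11)×L_2(3.5) + 2×L_3(3.5)
P(3.5) = 19.684414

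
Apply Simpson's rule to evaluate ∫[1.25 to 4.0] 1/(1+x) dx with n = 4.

f(x) = 1/(1+x)
a = 1.25, b = 4.0, n = 4
h = (b - a)/n = 0.687500

Simpson's rule: (h/3)[f(x₀) + 4f(x₁) + 2f(x₂) + ... + f(xₙ)]

x_0 = 1.2500, f(x_0) = 0.444444, coefficient = 1
x_1 = 1.9375, f(x_1) = 0.340426, coefficient = 4
x_2 = 2.6250, f(x_2) = 0.275862, coefficient = 2
x_3 = 3.3125, f(x_3) = 0.231884, coefficient = 4
x_4 = 4.0000, f(x_4) = 0.200000, coefficient = 1

I ≈ (0.687500/3) × 3.485407 = 0.798739
Exact value: 0.798508
Error: 0.000231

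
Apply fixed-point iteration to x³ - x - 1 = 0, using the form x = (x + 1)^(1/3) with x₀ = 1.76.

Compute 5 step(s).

Equation: x³ - x - 1 = 0
Fixed-point form: x = (x + 1)^(1/3)
x₀ = 1.76

x_1 = g(1.760000) = 1.402716
x_2 = g(1.402716) = 1.339371
x_3 = g(1.339371) = 1.327495
x_4 = g(1.327495) = 1.325245
x_5 = g(1.325245) = 1.324818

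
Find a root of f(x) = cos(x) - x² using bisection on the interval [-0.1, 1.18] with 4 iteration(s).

f(x) = cos(x) - x²
Initial interval: [-0.1, 1.18]

Iteration 1:
  c_1 = (-0.100000 + 1.180000)/2 = 0.540000
  f(c_1) = f(0.540000) = 0.566109
  f(a) × f(c) ≥ 0, new interval: [0.540000, 1.180000]
Iteration 2:
  c_2 = (0.540000 + 1.180000)/2 = 0.860000
  f(c_2) = f(0.860000) = -0.087163
  f(a) × f(c) < 0, new interval: [0.540000, 0.860000]
Iteration 3:
  c_3 = (0.540000 + 0.860000)/2 = 0.700000
  f(c_3) = f(0.700000) = 0.274842
  f(a) × f(c) ≥ 0, new interval: [0.700000, 0.860000]
Iteration 4:
  c_4 = (0.700000 + 0.860000)/2 = 0.780000
  f(c_4) = f(0.780000) = 0.102514
  f(a) × f(c) ≥ 0, new interval: [0.780000, 0.860000]

After 4 iteration(s), the approximation is c_4 = 0.780000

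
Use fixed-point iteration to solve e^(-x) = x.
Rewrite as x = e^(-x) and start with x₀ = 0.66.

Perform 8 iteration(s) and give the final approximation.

Equation: e^(-x) = x
Fixed-point form: x = e^(-x)
x₀ = 0.66

x_1 = g(0.660000) = 0.516851
x_2 = g(0.516851) = 0.596395
x_3 = g(0.596395) = 0.550793
x_4 = g(0.550793) = 0.576492
x_5 = g(0.576492) = 0.561866
x_6 = g(0.561866) = 0.570144
x_7 = g(0.570144) = 0.565444
x_8 = g(0.565444) = 0.568108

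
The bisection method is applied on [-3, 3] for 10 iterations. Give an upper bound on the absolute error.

Bisection error bound: |error| ≤ (b-a)/2^n
|error| ≤ (3 - (-3))/2^10 = 6/2^10
|error| ≤ 0.0058593750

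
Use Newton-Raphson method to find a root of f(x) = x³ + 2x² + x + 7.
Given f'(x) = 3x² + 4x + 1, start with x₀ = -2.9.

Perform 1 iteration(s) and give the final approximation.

f(x) = x³ + 2x² + x + 7
f'(x) = 3x² + 4x + 1
x₀ = -2.9

Newton-Raphson formula: x_{n+1} = x_n - f(x_n)/f'(x_n)

Iteration 1:
  f(-2.900000) = -3.469000
  f'(-2.900000) = 14.630000
  x_1 = -2.900000 - (-3.469000)/14.630000 = -2.662884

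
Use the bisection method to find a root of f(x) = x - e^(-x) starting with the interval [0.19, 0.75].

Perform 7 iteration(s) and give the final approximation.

f(x) = x - e^(-x)
Initial interval: [0.19, 0.75]

Iteration 1:
  c_1 = (0.190000 + 0.750000)/2 = 0.470000
  f(c_1) = f(0.470000) = -0.155002
  f(a) × f(c) ≥ 0, new interval: [0.470000, 0.750000]
Iteration 2:
  c_2 = (0.470000 + 0.750000)/2 = 0.610000
  f(c_2) = f(0.610000) = 0.066649
  f(a) × f(c) < 0, new interval: [0.470000, 0.610000]
Iteration 3:
  c_3 = (0.470000 + 0.610000)/2 = 0.540000
  f(c_3) = f(0.540000) = -0.042748
  f(a) × f(c) ≥ 0, new interval: [0.540000, 0.610000]
Iteration 4:
  c_4 = (0.540000 + 0.610000)/2 = 0.575000
  f(c_4) = f(0.575000) = 0.012295
  f(a) × f(c) < 0, new interval: [0.540000, 0.575000]
Iteration 5:
  c_5 = (0.540000 + 0.575000)/2 = 0.557500
  f(c_5) = f(0.557500) = -0.015139
  f(a) × f(c) ≥ 0, new interval: [0.557500, 0.575000]
Iteration 6:
  c_6 = (0.557500 + 0.575000)/2 = 0.566250
  f(c_6) = f(0.566250) = -0.001400
  f(a) × f(c) ≥ 0, new interval: [0.566250, 0.575000]
Iteration 7:
  c_7 = (0.566250 + 0.575000)/2 = 0.570625
  f(c_7) = f(0.570625) = 0.005453
  f(a) × f(c) < 0, new interval: [0.566250, 0.570625]

After 7 iteration(s), the approximation is c_7 = 0.570625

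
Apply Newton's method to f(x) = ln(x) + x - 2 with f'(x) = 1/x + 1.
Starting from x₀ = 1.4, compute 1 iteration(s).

f(x) = ln(x) + x - 2
f'(x) = 1/x + 1
x₀ = 1.4

Newton-Raphson formula: x_{n+1} = x_n - f(x_n)/f'(x_n)

Iteration 1:
  f(1.400000) = -0.263528
  f'(1.400000) = 1.714286
  x_1 = 1.400000 - (-0.263528)/1.714286 = 1.553725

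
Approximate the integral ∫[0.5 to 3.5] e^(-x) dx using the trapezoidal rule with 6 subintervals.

f(x) = e^(-x)
a = 0.5, b = 3.5, n = 6
h = (b - a)/n = 0.500000

Trapezoidal rule: (h/2)[f(x₀) + 2f(x₁) + 2f(x₂) + ... + f(xₙ)]

x_0 = 0.5000, f(x_0) = 0.606531, coefficient = 1
x_1 = 1.0000, f(x_1) = 0.367879, coefficient = 2
x_2 = 1.5000, f(x_2) = 0.223130, coefficient = 2
x_3 = 2.0000, f(x_3) = 0.135335, coefficient = 2
x_4 = 2.5000, f(x_4) = 0.082085, coefficient = 2
x_5 = 3.0000, f(x_5) = 0.049787, coefficient = 2
x_6 = 3.5000, f(x_6) = 0.030197, coefficient = 1

I ≈ (0.500000/2) × 2.353162 = 0.588290
Exact value: 0.576333
Error: 0.011957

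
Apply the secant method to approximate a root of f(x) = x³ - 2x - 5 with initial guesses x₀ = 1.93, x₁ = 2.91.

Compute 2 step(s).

f(x) = x³ - 2x - 5
x₀ = 1.93, x₁ = 2.91

Secant formula: x_{n+1} = x_n - f(x_n)(x_n - x_{n-1})/(f(x_n) - f(x_{n-1}))

Iteration 1:
  f(1.930000) = -1.670943
  f(2.910000) = 13.822171
  x_2 = 2.910000 - 13.822171×(2.910000 - 1.930000)/(13.822171 - (-1.670943))
       = 2.035694
Iteration 2:
  f(2.910000) = 13.822171
  f(2.035694) = -0.635374
  x_3 = 2.035694 - (-0.635374)×(2.035694 - 2.910000)/(-0.635374 - 13.822171)
       = 2.074117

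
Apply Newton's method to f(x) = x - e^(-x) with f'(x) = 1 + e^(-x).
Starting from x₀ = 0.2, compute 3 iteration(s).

f(x) = x - e^(-x)
f'(x) = 1 + e^(-x)
x₀ = 0.2

Newton-Raphson formula: x_{n+1} = x_n - f(x_n)/f'(x_n)

Iteration 1:
  f(0.200000) = -0.618731
  f'(0.200000) = 1.818731
  x_1 = 0.200000 - (-0.618731)/1.818731 = 0.540199
Iteration 2:
  f(0.540199) = -0.042433
  f'(0.540199) = 1.582632
  x_2 = 0.540199 - (-0.042433)/1.582632 = 0.567011
Iteration 3:
  f(0.567011) = -0.000208
  f'(0.567011) = 1.567218
  x_3 = 0.567011 - (-0.000208)/1.567218 = 0.567143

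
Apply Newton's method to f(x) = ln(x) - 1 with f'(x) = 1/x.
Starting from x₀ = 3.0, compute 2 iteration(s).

f(x) = ln(x) - 1
f'(x) = 1/x
x₀ = 3.0

Newton-Raphson formula: x_{n+1} = x_n - f(x_n)/f'(x_n)

Iteration 1:
  f(3.000000) = 0.098612
  f'(3.000000) = 0.333333
  x_1 = 3.000000 - 0.098612/0.333333 = 2.704163
Iteration 2:
  f(2.704163) = -0.005208
  f'(2.704163) = 0.369800
  x_2 = 2.704163 - (-0.005208)/0.369800 = 2.718245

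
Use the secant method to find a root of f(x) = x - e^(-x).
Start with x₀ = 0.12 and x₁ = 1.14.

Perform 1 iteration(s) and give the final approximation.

f(x) = x - e^(-x)
x₀ = 0.12, x₁ = 1.14

Secant formula: x_{n+1} = x_n - f(x_n)(x_n - x_{n-1})/(f(x_n) - f(x_{n-1}))

Iteration 1:
  f(0.120000) = -0.766920
  f(1.140000) = 0.820181
  x_2 = 1.140000 - 0.820181×(1.140000 - 0.120000)/(0.820181 - (-0.766920))
       = 0.612885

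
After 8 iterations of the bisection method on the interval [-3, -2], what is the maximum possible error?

Bisection error bound: |error| ≤ (b-a)/2^n
|error| ≤ (-2 - (-3))/2^8 = 1/2^8
|error| ≤ 0.0039062500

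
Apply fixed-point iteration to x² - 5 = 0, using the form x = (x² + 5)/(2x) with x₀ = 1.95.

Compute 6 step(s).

Equation: x² - 5 = 0
Fixed-point form: x = (x² + 5)/(2x)
x₀ = 1.95

x_1 = g(1.950000) = 2.257051
x_2 = g(2.257051) = 2.236166
x_3 = g(2.236166) = 2.236068
x_4 = g(2.236068) = 2.236068
x_5 = g(2.236068) = 2.236068
x_6 = g(2.236068) = 2.236068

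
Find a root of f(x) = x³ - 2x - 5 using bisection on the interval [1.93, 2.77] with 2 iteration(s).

f(x) = x³ - 2x - 5
Initial interval: [1.93, 2.77]

Iteration 1:
  c_1 = (1.930000 + 2.770000)/2 = 2.350000
  f(c_1) = f(2.350000) = 3.277875
  f(a) × f(c) < 0, new interval: [1.930000, 2.350000]
Iteration 2:
  c_2 = (1.930000 + 2.350000)/2 = 2.140000
  f(c_2) = f(2.140000) = 0.520344
  f(a) × f(c) < 0, new interval: [1.930000, 2.140000]

After 2 iteration(s), the approximation is c_2 = 2.140000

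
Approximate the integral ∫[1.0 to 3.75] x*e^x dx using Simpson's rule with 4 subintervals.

f(x) = x*e^x
a = 1.0, b = 3.75, n = 4
h = (b - a)/n = 0.687500

Simpson's rule: (h/3)[f(x₀) + 4f(x₁) + 2f(x₂) + ... + f(xₙ)]

x_0 = 1.0000, f(x_0) = 2.718282, coefficient = 1
x_1 = 1.6875, f(x_1) = 9.122539, coefficient = 4
x_2 = 2.3750, f(x_2) = 25.533656, coefficient = 2
x_3 = 3.0625, f(x_3) = 65.479137, coefficient = 4
x_4 = 3.7500, f(x_4) = 159.454058, coefficient = 1

I ≈ (0.687500/3) × 511.646356 = 117.252290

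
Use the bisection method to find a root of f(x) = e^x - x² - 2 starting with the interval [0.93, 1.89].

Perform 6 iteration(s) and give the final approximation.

f(x) = e^x - x² - 2
Initial interval: [0.93, 1.89]

Iteration 1:
  c_1 = (0.930000 + 1.890000)/2 = 1.410000
  f(c_1) = f(1.410000) = 0.107855
  f(a) × f(c) < 0, new interval: [0.930000, 1.410000]
Iteration 2:
  c_2 = (0.930000 + 1.410000)/2 = 1.170000
  f(c_2) = f(1.170000) = -0.146907
  f(a) × f(c) ≥ 0, new interval: [1.170000, 1.410000]
Iteration 3:
  c_3 = (1.170000 + 1.410000)/2 = 1.290000
  f(c_3) = f(1.290000) = -0.031313
  f(a) × f(c) ≥ 0, new interval: [1.290000, 1.410000]
Iteration 4:
  c_4 = (1.290000 + 1.410000)/2 = 1.350000
  f(c_4) = f(1.350000) = 0.034926
  f(a) × f(c) < 0, new interval: [1.290000, 1.350000]
Iteration 5:
  c_5 = (1.290000 + 1.350000)/2 = 1.320000
  f(c_5) = f(1.320000) = 0.001021
  f(a) × f(c) < 0, new interval: [1.290000, 1.320000]
Iteration 6:
  c_6 = (1.290000 + 1.320000)/2 = 1.305000
  f(c_6) = f(1.305000) = -0.015336
  f(a) × f(c) ≥ 0, new interval: [1.305000, 1.320000]

After 6 iteration(s), the approximation is c_6 = 1.305000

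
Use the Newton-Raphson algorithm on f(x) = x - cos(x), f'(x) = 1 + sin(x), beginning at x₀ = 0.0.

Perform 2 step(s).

f(x) = x - cos(x)
f'(x) = 1 + sin(x)
x₀ = 0.0

Newton-Raphson formula: x_{n+1} = x_n - f(x_n)/f'(x_n)

Iteration 1:
  f(0.000000) = -1.000000
  f'(0.000000) = 1.000000
  x_1 = 0.000000 - (-1.000000)/1.000000 = 1.000000
Iteration 2:
  f(1.000000) = 0.459698
  f'(1.000000) = 1.841471
  x_2 = 1.000000 - 0.459698/1.841471 = 0.750364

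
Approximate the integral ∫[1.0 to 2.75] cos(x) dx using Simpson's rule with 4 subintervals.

f(x) = cos(x)
a = 1.0, b = 2.75, n = 4
h = (b - a)/n = 0.437500

Simpson's rule: (h/3)[f(x₀) + 4f(x₁) + 2f(x₂) + ... + f(xₙ)]

x_0 = 1.0000, f(x_0) = 0.540302, coefficient = 1
x_1 = 1.4375, f(x_1) = 0.132902, coefficient = 4
x_2 = 1.8750, f(x_2) = -0.299534, coefficient = 2
x_3 = 2.3125, f(x_3) = -0.675545, coefficient = 4
x_4 = 2.7500, f(x_4) = -0.924302, coefficient = 1

I ≈ (0.437500/3) × -3.153639 = -0.459906
Exact value: -0.459810
Error: 0.000096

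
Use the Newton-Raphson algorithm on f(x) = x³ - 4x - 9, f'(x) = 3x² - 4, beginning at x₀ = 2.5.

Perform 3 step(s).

f(x) = x³ - 4x - 9
f'(x) = 3x² - 4
x₀ = 2.5

Newton-Raphson formula: x_{n+1} = x_n - f(x_n)/f'(x_n)

Iteration 1:
  f(2.500000) = -3.375000
  f'(2.500000) = 14.750000
  x_1 = 2.500000 - (-3.375000)/14.750000 = 2.728814
Iteration 2:
  f(2.728814) = 0.404647
  f'(2.728814) = 18.339270
  x_2 = 2.728814 - 0.404647/18.339270 = 2.706749
Iteration 3:
  f(2.706749) = 0.003975
  f'(2.706749) = 17.979471
  x_3 = 2.706749 - 0.003975/17.979471 = 2.706528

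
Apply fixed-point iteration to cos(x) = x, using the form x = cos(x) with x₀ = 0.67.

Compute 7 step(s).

Equation: cos(x) = x
Fixed-point form: x = cos(x)
x₀ = 0.67

x_1 = g(0.670000) = 0.783822
x_2 = g(0.783822) = 0.708221
x_3 = g(0.708221) = 0.759521
x_4 = g(0.759521) = 0.725166
x_5 = g(0.725166) = 0.748389
x_6 = g(0.748389) = 0.732786
x_7 = g(0.732786) = 0.743314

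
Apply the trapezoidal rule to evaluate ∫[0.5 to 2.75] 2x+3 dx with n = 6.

f(x) = 2x+3
a = 0.5, b = 2.75, n = 6
h = (b - a)/n = 0.375000

Trapezoidal rule: (h/2)[f(x₀) + 2f(x₁) + 2f(x₂) + ... + f(xₙ)]

x_0 = 0.5000, f(x_0) = 4.000000, coefficient = 1
x_1 = 0.8750, f(x_1) = 4.750000, coefficient = 2
x_2 = 1.2500, f(x_2) = 5.500000, coefficient = 2
x_3 = 1.6250, f(x_3) = 6.250000, coefficient = 2
x_4 = 2.0000, f(x_4) = 7.000000, coefficient = 2
x_5 = 2.3750, f(x_5) = 7.750000, coefficient = 2
x_6 = 2.7500, f(x_6) = 8.500000, coefficient = 1

I ≈ (0.375000/2) × 75.000000 = 14.062500
Exact value: 14.062500
Error: 0.000000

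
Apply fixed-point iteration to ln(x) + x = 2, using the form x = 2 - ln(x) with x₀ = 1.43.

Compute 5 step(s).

Equation: ln(x) + x = 2
Fixed-point form: x = 2 - ln(x)
x₀ = 1.43

x_1 = g(1.430000) = 1.642326
x_2 = g(1.642326) = 1.503887
x_3 = g(1.503887) = 1.591947
x_4 = g(1.591947) = 1.535042
x_5 = g(1.535042) = 1.571442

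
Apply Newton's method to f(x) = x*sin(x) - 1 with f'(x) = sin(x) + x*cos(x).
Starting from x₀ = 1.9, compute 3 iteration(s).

f(x) = x*sin(x) - 1
f'(x) = sin(x) + x*cos(x)
x₀ = 1.9

Newton-Raphson formula: x_{n+1} = x_n - f(x_n)/f'(x_n)

Iteration 1:
  f(1.900000) = 0.797970
  f'(1.900000) = 0.332050
  x_1 = 1.900000 - 0.797970/0.332050 = -0.503163
Iteration 2:
  f(-0.503163) = -0.757375
  f'(-0.503163) = -0.923001
  x_2 = -0.503163 - (-0.757375)/(-0.923001) = -1.323720
Iteration 3:
  f(-1.323720) = 0.283521
  f'(-1.323720) = -1.293374
  x_3 = -1.323720 - 0.283521/(-1.293374) = -1.104510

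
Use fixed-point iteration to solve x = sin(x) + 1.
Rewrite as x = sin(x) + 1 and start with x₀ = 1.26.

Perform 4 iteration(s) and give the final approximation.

Equation: x = sin(x) + 1
Fixed-point form: x = sin(x) + 1
x₀ = 1.26

x_1 = g(1.260000) = 1.952090
x_2 = g(1.952090) = 1.928184
x_3 = g(1.928184) = 1.936814
x_4 = g(1.936814) = 1.933760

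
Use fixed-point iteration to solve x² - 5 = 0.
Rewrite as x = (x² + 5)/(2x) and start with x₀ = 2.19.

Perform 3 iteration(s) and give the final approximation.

Equation: x² - 5 = 0
Fixed-point form: x = (x² + 5)/(2x)
x₀ = 2.19

x_1 = g(2.190000) = 2.236553
x_2 = g(2.236553) = 2.236068
x_3 = g(2.236068) = 2.236068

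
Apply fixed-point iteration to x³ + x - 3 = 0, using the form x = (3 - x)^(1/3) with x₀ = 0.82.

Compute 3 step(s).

Equation: x³ + x - 3 = 0
Fixed-point form: x = (3 - x)^(1/3)
x₀ = 0.82

x_1 = g(0.820000) = 1.296638
x_2 = g(1.296638) = 1.194269
x_3 = g(1.194269) = 1.217730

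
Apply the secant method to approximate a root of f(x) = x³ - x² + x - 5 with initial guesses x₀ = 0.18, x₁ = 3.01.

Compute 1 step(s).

f(x) = x³ - x² + x - 5
x₀ = 0.18, x₁ = 3.01

Secant formula: x_{n+1} = x_n - f(x_n)(x_n - x_{n-1})/(f(x_n) - f(x_{n-1}))

Iteration 1:
  f(0.180000) = -4.846568
  f(3.010000) = 16.220801
  x_2 = 3.010000 - 16.220801×(3.010000 - 0.180000)/(16.220801 - (-4.846568))
       = 0.831044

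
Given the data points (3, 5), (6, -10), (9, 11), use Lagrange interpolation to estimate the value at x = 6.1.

Lagrange interpolation formula:
P(x) = Σ yᵢ × Lᵢ(x)
where Lᵢ(x) = Π_{j≠i} (x - xⱼ)/(xᵢ - xⱼ)

L_0(6.1) = (6.1 - 6)/(3 - 6) × (6.1 - 9)/(3 - 9) = -0.016111
L_1(6.1) = (6.1 - 3)/(6 - 3) × (6.1 - 9)/(6 - 9) = 0.998889
L_2(6.1) = (6.1 - 3)/(9 - 3) × (6.1 - 6)/(9 - 6) = 0.017222

P(6.1) = 5×L_0(6.1) + (-10)×L_1(6.1) + 11×L_2(6.1)
P(6.1) = -9.880000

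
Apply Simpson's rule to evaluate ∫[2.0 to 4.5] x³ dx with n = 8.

f(x) = x³
a = 2.0, b = 4.5, n = 8
h = (b - a)/n = 0.312500

Simpson's rule: (h/3)[f(x₀) + 4f(x₁) + 2f(x₂) + ... + f(xₙ)]

x_0 = 2.0000, f(x_0) = 8.000000, coefficient = 1
x_1 = 2.3125, f(x_1) = 12.366455, coefficient = 4
x_2 = 2.6250, f(x_2) = 18.087891, coefficient = 2
x_3 = 2.9375, f(x_3) = 25.347412, coefficient = 4
x_4 = 3.2500, f(x_4) = 34.328125, coefficient = 2
x_5 = 3.5625, f(x_5) = 45.213135, coefficient = 4
x_6 = 3.8750, f(x_6) = 58.185547, coefficient = 2
x_7 = 4.1875, f(x_7) = 73.428467, coefficient = 4
x_8 = 4.5000, f(x_8) = 91.125000, coefficient = 1

I ≈ (0.312500/3) × 945.750000 = 98.515625
Exact value: 98.515625
Error: 0.000000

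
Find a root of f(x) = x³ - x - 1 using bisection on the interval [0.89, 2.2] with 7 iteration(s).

f(x) = x³ - x - 1
Initial interval: [0.89, 2.2]

Iteration 1:
  c_1 = (0.890000 + 2.200000)/2 = 1.545000
  f(c_1) = f(1.545000) = 1.142954
  f(a) × f(c) < 0, new interval: [0.890000, 1.545000]
Iteration 2:
  c_2 = (0.890000 + 1.545000)/2 = 1.217500
  f(c_2) = f(1.217500) = -0.412792
  f(a) × f(c) ≥ 0, new interval: [1.217500, 1.545000]
Iteration 3:
  c_3 = (1.217500 + 1.545000)/2 = 1.381250
  f(c_3) = f(1.381250) = 0.253970
  f(a) × f(c) < 0, new interval: [1.217500, 1.381250]
Iteration 4:
  c_4 = (1.217500 + 1.381250)/2 = 1.299375
  f(c_4) = f(1.299375) = -0.105542
  f(a) × f(c) ≥ 0, new interval: [1.299375, 1.381250]
Iteration 5:
  c_5 = (1.299375 + 1.381250)/2 = 1.340313
  f(c_5) = f(1.340313) = 0.067475
  f(a) × f(c) < 0, new interval: [1.299375, 1.340313]
Iteration 6:
  c_6 = (1.299375 + 1.340313)/2 = 1.319844
  f(c_6) = f(1.319844) = -0.020692
  f(a) × f(c) ≥ 0, new interval: [1.319844, 1.340313]
Iteration 7:
  c_7 = (1.319844 + 1.340313)/2 = 1.330078
  f(c_7) = f(1.330078) = 0.022973
  f(a) × f(c) < 0, new interval: [1.319844, 1.330078]

After 7 iteration(s), the approximation is c_7 = 1.330078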